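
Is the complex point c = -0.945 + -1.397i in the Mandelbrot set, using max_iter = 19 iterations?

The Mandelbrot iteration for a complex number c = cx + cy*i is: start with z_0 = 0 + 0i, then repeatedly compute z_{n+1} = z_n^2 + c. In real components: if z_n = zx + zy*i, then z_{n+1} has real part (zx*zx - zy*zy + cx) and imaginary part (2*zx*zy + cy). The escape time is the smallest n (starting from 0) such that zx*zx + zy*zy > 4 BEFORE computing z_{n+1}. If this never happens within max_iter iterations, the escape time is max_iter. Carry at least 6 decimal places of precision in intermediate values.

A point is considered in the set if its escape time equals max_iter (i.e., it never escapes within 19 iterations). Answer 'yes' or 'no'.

z_0 = 0 + 0i, c = -0.9450 + -1.3970i
Iter 1: z = -0.9450 + -1.3970i, |z|^2 = 2.8446
Iter 2: z = -2.0036 + 1.2433i, |z|^2 = 5.5602
Escaped at iteration 2

Answer: no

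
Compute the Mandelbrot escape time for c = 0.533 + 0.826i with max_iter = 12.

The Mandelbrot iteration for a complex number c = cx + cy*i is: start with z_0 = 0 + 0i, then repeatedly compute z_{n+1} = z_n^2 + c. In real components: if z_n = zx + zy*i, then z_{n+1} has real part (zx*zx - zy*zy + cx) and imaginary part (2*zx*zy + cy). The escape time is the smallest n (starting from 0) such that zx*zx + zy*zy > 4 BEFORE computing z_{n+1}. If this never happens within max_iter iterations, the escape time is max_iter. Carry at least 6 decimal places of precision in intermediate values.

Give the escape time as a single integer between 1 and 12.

z_0 = 0 + 0i, c = 0.5330 + 0.8260i
Iter 1: z = 0.5330 + 0.8260i, |z|^2 = 0.9664
Iter 2: z = 0.1348 + 1.7065i, |z|^2 = 2.9304
Iter 3: z = -2.3610 + 1.2861i, |z|^2 = 7.2285
Escaped at iteration 3

Answer: 3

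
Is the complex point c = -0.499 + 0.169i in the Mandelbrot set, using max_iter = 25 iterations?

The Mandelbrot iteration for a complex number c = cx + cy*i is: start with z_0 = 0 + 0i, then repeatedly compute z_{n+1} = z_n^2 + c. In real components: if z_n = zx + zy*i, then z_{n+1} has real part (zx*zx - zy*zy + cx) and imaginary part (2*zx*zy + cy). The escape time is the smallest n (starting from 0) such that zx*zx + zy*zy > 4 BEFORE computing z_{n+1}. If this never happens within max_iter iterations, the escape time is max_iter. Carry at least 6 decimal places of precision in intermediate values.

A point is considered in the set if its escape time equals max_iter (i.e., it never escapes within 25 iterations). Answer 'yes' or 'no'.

z_0 = 0 + 0i, c = -0.4990 + 0.1690i
Iter 1: z = -0.4990 + 0.1690i, |z|^2 = 0.2776
Iter 2: z = -0.2786 + 0.0003i, |z|^2 = 0.0776
Iter 3: z = -0.4214 + 0.1688i, |z|^2 = 0.2061
Iter 4: z = -0.3499 + 0.0267i, |z|^2 = 0.1232
Iter 5: z = -0.3773 + 0.1503i, |z|^2 = 0.1649
Iter 6: z = -0.3793 + 0.0556i, |z|^2 = 0.1469
Iter 7: z = -0.3583 + 0.1268i, |z|^2 = 0.1444
Iter 8: z = -0.3867 + 0.0781i, |z|^2 = 0.1557
Iter 9: z = -0.3555 + 0.1086i, |z|^2 = 0.1382
Iter 10: z = -0.3844 + 0.0918i, |z|^2 = 0.1562
Iter 11: z = -0.3597 + 0.0984i, |z|^2 = 0.1391
Iter 12: z = -0.3793 + 0.0982i, |z|^2 = 0.1535
Iter 13: z = -0.3648 + 0.0945i, |z|^2 = 0.1420
Iter 14: z = -0.3749 + 0.1001i, |z|^2 = 0.1505
Iter 15: z = -0.3685 + 0.0940i, |z|^2 = 0.1446
Iter 16: z = -0.3721 + 0.0997i, |z|^2 = 0.1484
Iter 17: z = -0.3705 + 0.0948i, |z|^2 = 0.1463
Iter 18: z = -0.3707 + 0.0988i, |z|^2 = 0.1472
Iter 19: z = -0.3713 + 0.0958i, |z|^2 = 0.1471
Iter 20: z = -0.3703 + 0.0979i, |z|^2 = 0.1467
Iter 21: z = -0.3715 + 0.0965i, |z|^2 = 0.1473
Iter 22: z = -0.3703 + 0.0973i, |z|^2 = 0.1466
Iter 23: z = -0.3713 + 0.0969i, |z|^2 = 0.1473
Iter 24: z = -0.3705 + 0.0970i, |z|^2 = 0.1467
Did not escape in 25 iterations → in set

Answer: yes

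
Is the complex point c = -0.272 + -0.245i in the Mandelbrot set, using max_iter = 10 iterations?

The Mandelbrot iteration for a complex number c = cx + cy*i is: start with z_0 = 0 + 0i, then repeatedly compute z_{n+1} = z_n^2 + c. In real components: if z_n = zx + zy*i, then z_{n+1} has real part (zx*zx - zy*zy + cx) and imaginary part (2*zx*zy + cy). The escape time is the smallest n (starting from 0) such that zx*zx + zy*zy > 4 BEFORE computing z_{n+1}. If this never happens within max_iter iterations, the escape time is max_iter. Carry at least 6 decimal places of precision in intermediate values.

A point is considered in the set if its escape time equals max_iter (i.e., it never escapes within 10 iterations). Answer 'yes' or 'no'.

Answer: yes

Derivation:
z_0 = 0 + 0i, c = -0.2720 + -0.2450i
Iter 1: z = -0.2720 + -0.2450i, |z|^2 = 0.1340
Iter 2: z = -0.2580 + -0.1117i, |z|^2 = 0.0791
Iter 3: z = -0.2179 + -0.1873i, |z|^2 = 0.0826
Iter 4: z = -0.2596 + -0.1634i, |z|^2 = 0.0941
Iter 5: z = -0.2313 + -0.1602i, |z|^2 = 0.0791
Iter 6: z = -0.2442 + -0.1709i, |z|^2 = 0.0888
Iter 7: z = -0.2416 + -0.1615i, |z|^2 = 0.0845
Iter 8: z = -0.2397 + -0.1669i, |z|^2 = 0.0853
Iter 9: z = -0.2424 + -0.1650i, |z|^2 = 0.0860
Did not escape in 10 iterations → in set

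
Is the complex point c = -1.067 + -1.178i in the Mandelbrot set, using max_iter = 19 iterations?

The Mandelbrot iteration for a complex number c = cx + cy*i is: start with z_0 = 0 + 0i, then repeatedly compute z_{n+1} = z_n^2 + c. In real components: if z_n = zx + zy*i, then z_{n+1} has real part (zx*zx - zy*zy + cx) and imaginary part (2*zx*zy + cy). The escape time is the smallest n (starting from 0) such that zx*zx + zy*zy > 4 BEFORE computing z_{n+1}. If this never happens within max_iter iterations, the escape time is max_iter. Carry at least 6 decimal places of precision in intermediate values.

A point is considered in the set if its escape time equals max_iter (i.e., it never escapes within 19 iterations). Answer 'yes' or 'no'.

Answer: no

Derivation:
z_0 = 0 + 0i, c = -1.0670 + -1.1780i
Iter 1: z = -1.0670 + -1.1780i, |z|^2 = 2.5262
Iter 2: z = -1.3162 + 1.3359i, |z|^2 = 3.5169
Iter 3: z = -1.1191 + -4.6945i, |z|^2 = 23.2906
Escaped at iteration 3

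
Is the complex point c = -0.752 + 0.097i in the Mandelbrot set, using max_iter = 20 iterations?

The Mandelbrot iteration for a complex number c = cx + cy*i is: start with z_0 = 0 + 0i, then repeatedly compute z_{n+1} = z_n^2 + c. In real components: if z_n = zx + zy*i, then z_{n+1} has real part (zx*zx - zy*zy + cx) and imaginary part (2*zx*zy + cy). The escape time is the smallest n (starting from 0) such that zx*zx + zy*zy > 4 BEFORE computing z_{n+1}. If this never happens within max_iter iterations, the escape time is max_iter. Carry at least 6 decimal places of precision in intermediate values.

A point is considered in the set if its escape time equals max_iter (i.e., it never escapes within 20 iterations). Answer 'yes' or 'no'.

Answer: yes

Derivation:
z_0 = 0 + 0i, c = -0.7520 + 0.0970i
Iter 1: z = -0.7520 + 0.0970i, |z|^2 = 0.5749
Iter 2: z = -0.1959 + -0.0489i, |z|^2 = 0.0408
Iter 3: z = -0.7160 + 0.1162i, |z|^2 = 0.5262
Iter 4: z = -0.2528 + -0.0693i, |z|^2 = 0.0687
Iter 5: z = -0.6929 + 0.1321i, |z|^2 = 0.4975
Iter 6: z = -0.2893 + -0.0860i, |z|^2 = 0.0911
Iter 7: z = -0.6757 + 0.1468i, |z|^2 = 0.4781
Iter 8: z = -0.3170 + -0.1013i, |z|^2 = 0.1108
Iter 9: z = -0.6618 + 0.1612i, |z|^2 = 0.4640
Iter 10: z = -0.3400 + -0.1164i, |z|^2 = 0.1292
Iter 11: z = -0.6499 + 0.1762i, |z|^2 = 0.4534
Iter 12: z = -0.3606 + -0.1320i, |z|^2 = 0.1475
Iter 13: z = -0.6394 + 0.1922i, |z|^2 = 0.4457
Iter 14: z = -0.3802 + -0.1488i, |z|^2 = 0.1667
Iter 15: z = -0.6296 + 0.2101i, |z|^2 = 0.4406
Iter 16: z = -0.3997 + -0.1676i, |z|^2 = 0.1879
Iter 17: z = -0.6203 + 0.2310i, |z|^2 = 0.4381
Iter 18: z = -0.4206 + -0.1896i, |z|^2 = 0.2128
Iter 19: z = -0.6110 + 0.2565i, |z|^2 = 0.4391
Did not escape in 20 iterations → in set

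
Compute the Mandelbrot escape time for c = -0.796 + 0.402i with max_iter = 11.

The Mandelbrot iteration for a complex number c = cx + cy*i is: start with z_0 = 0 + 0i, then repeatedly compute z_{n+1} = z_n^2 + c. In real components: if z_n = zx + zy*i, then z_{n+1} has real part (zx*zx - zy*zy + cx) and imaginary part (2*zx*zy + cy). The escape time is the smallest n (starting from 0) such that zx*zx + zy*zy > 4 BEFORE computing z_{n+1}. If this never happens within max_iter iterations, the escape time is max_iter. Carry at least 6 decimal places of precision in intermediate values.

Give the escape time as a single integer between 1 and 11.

Answer: 7

Derivation:
z_0 = 0 + 0i, c = -0.7960 + 0.4020i
Iter 1: z = -0.7960 + 0.4020i, |z|^2 = 0.7952
Iter 2: z = -0.3240 + -0.2380i, |z|^2 = 0.1616
Iter 3: z = -0.7477 + 0.5562i, |z|^2 = 0.8684
Iter 4: z = -0.5464 + -0.4297i, |z|^2 = 0.4832
Iter 5: z = -0.6821 + 0.8716i, |z|^2 = 1.2249
Iter 6: z = -1.0903 + -0.7871i, |z|^2 = 1.8082
Iter 7: z = -0.2267 + 2.1183i, |z|^2 = 4.5385
Escaped at iteration 7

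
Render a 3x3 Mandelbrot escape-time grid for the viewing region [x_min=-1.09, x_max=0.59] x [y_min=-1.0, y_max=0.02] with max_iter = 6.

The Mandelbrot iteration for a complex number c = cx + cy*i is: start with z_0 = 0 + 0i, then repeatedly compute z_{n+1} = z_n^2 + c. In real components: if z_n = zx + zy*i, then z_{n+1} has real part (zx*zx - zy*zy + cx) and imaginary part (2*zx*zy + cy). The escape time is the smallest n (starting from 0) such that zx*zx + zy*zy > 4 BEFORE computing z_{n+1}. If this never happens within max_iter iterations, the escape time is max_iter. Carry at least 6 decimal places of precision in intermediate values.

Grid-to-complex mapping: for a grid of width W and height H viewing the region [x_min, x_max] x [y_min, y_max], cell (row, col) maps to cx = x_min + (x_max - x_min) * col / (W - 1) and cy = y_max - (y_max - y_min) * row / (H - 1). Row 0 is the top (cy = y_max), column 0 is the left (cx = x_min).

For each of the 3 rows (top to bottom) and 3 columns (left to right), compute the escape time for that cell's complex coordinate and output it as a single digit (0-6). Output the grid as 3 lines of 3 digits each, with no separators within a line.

(row=0, col=0): c = -1.0900 + 0.0200i → escape time 6
(row=0, col=1): c = -0.2500 + 0.0200i → escape time 6
(row=0, col=2): c = 0.5900 + 0.0200i → escape time 4
(row=1, col=0): c = -1.0900 + -0.4900i → escape time 5
(row=1, col=1): c = -0.2500 + -0.4900i → escape time 6
(row=1, col=2): c = 0.5900 + -0.4900i → escape time 4
(row=2, col=0): c = -1.0900 + -1.0000i → escape time 3
(row=2, col=1): c = -0.2500 + -1.0000i → escape time 6
(row=2, col=2): c = 0.5900 + -1.0000i → escape time 2

Answer: 664
564
362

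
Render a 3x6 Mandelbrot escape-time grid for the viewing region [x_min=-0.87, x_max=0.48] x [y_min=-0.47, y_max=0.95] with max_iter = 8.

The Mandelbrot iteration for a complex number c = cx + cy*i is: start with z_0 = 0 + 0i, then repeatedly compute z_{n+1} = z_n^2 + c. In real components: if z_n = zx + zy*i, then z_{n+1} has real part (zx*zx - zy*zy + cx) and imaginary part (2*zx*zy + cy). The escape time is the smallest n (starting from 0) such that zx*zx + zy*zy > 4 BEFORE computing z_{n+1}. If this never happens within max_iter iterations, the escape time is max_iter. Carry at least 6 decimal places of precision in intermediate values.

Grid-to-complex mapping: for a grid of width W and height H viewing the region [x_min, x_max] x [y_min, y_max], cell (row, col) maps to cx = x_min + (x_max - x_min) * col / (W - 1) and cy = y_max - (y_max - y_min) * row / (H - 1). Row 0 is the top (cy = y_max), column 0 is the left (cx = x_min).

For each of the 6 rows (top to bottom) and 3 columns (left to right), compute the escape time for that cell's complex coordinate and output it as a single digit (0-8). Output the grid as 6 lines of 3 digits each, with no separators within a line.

Answer: 383
484
787
885
885
685

Derivation:
(row=0, col=0): c = -0.8700 + 0.9500i → escape time 3
(row=0, col=1): c = -0.1950 + 0.9500i → escape time 8
(row=0, col=2): c = 0.4800 + 0.9500i → escape time 3
(row=1, col=0): c = -0.8700 + 0.6660i → escape time 4
(row=1, col=1): c = -0.1950 + 0.6660i → escape time 8
(row=1, col=2): c = 0.4800 + 0.6660i → escape time 4
(row=2, col=0): c = -0.8700 + 0.3820i → escape time 7
(row=2, col=1): c = -0.1950 + 0.3820i → escape time 8
(row=2, col=2): c = 0.4800 + 0.3820i → escape time 7
(row=3, col=0): c = -0.8700 + 0.0980i → escape time 8
(row=3, col=1): c = -0.1950 + 0.0980i → escape time 8
(row=3, col=2): c = 0.4800 + 0.0980i → escape time 5
(row=4, col=0): c = -0.8700 + -0.1860i → escape time 8
(row=4, col=1): c = -0.1950 + -0.1860i → escape time 8
(row=4, col=2): c = 0.4800 + -0.1860i → escape time 5
(row=5, col=0): c = -0.8700 + -0.4700i → escape time 6
(row=5, col=1): c = -0.1950 + -0.4700i → escape time 8
(row=5, col=2): c = 0.4800 + -0.4700i → escape time 5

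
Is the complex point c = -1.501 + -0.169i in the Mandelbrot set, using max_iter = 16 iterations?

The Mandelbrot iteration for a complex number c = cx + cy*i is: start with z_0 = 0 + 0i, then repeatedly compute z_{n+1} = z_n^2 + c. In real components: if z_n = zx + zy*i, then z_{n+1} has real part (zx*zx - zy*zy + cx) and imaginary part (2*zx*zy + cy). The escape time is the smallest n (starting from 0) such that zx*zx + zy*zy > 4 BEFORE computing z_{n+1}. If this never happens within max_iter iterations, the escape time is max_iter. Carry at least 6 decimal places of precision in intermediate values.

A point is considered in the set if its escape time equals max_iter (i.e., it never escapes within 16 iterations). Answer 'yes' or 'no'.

z_0 = 0 + 0i, c = -1.5010 + -0.1690i
Iter 1: z = -1.5010 + -0.1690i, |z|^2 = 2.2816
Iter 2: z = 0.7234 + 0.3383i, |z|^2 = 0.6378
Iter 3: z = -1.0921 + 0.3205i, |z|^2 = 1.2954
Iter 4: z = -0.4110 + -0.8691i, |z|^2 = 0.9243
Iter 5: z = -2.0874 + 0.5455i, |z|^2 = 4.6548
Escaped at iteration 5

Answer: no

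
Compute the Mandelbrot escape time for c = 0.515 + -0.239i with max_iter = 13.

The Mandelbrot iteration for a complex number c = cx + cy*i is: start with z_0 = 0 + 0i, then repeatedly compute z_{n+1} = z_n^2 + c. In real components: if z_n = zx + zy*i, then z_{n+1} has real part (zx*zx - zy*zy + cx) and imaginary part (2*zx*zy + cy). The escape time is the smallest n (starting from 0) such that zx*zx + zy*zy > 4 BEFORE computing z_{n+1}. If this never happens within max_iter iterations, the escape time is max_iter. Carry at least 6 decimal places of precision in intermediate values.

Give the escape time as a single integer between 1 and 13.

Answer: 5

Derivation:
z_0 = 0 + 0i, c = 0.5150 + -0.2390i
Iter 1: z = 0.5150 + -0.2390i, |z|^2 = 0.3223
Iter 2: z = 0.7231 + -0.4852i, |z|^2 = 0.7583
Iter 3: z = 0.8025 + -0.9407i, |z|^2 = 1.5288
Iter 4: z = 0.2742 + -1.7487i, |z|^2 = 3.1332
Iter 5: z = -2.4679 + -1.1978i, |z|^2 = 7.5254
Escaped at iteration 5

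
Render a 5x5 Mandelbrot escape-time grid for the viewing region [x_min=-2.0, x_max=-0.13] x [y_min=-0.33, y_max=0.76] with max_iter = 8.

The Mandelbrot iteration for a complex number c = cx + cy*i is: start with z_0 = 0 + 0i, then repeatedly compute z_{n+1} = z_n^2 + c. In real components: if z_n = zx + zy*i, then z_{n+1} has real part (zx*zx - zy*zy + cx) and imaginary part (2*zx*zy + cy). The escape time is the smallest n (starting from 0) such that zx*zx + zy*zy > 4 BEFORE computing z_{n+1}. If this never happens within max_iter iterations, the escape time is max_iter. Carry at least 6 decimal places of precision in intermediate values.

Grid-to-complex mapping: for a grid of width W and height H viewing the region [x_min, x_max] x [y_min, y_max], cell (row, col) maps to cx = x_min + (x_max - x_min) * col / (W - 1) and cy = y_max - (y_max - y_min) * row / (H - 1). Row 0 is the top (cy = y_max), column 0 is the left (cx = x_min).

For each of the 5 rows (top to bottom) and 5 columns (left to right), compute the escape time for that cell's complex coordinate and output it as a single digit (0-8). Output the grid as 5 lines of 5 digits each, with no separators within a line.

Answer: 13358
13588
15888
17888
14888

Derivation:
(row=0, col=0): c = -2.0000 + 0.7600i → escape time 1
(row=0, col=1): c = -1.5325 + 0.7600i → escape time 3
(row=0, col=2): c = -1.0650 + 0.7600i → escape time 3
(row=0, col=3): c = -0.5975 + 0.7600i → escape time 5
(row=0, col=4): c = -0.1300 + 0.7600i → escape time 8
(row=1, col=0): c = -2.0000 + 0.4875i → escape time 1
(row=1, col=1): c = -1.5325 + 0.4875i → escape time 3
(row=1, col=2): c = -1.0650 + 0.4875i → escape time 5
(row=1, col=3): c = -0.5975 + 0.4875i → escape time 8
(row=1, col=4): c = -0.1300 + 0.4875i → escape time 8
(row=2, col=0): c = -2.0000 + 0.2150i → escape time 1
(row=2, col=1): c = -1.5325 + 0.2150i → escape time 5
(row=2, col=2): c = -1.0650 + 0.2150i → escape time 8
(row=2, col=3): c = -0.5975 + 0.2150i → escape time 8
(row=2, col=4): c = -0.1300 + 0.2150i → escape time 8
(row=3, col=0): c = -2.0000 + -0.0575i → escape time 1
(row=3, col=1): c = -1.5325 + -0.0575i → escape time 7
(row=3, col=2): c = -1.0650 + -0.0575i → escape time 8
(row=3, col=3): c = -0.5975 + -0.0575i → escape time 8
(row=3, col=4): c = -0.1300 + -0.0575i → escape time 8
(row=4, col=0): c = -2.0000 + -0.3300i → escape time 1
(row=4, col=1): c = -1.5325 + -0.3300i → escape time 4
(row=4, col=2): c = -1.0650 + -0.3300i → escape time 8
(row=4, col=3): c = -0.5975 + -0.3300i → escape time 8
(row=4, col=4): c = -0.1300 + -0.3300i → escape time 8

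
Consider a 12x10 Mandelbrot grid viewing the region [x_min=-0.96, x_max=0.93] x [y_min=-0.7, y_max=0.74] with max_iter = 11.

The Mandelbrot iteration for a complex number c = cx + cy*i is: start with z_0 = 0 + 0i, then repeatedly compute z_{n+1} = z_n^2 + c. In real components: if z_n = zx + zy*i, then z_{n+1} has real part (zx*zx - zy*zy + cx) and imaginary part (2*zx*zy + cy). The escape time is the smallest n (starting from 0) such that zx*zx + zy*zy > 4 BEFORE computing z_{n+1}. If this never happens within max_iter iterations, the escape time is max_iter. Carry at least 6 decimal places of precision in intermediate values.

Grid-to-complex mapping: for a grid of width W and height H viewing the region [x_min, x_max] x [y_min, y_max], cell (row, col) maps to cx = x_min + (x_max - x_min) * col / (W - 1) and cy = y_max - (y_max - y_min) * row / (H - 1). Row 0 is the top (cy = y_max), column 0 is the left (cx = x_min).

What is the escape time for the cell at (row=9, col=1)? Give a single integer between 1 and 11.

Answer: 4

Derivation:
z_0 = 0 + 0i, c = -0.7882 + -0.7000i
Iter 1: z = -0.7882 + -0.7000i, |z|^2 = 1.1112
Iter 2: z = -0.6570 + 0.4035i, |z|^2 = 0.5944
Iter 3: z = -0.5194 + -1.2301i, |z|^2 = 1.7829
Iter 4: z = -2.0316 + 0.5778i, |z|^2 = 4.4611
Escaped at iteration 4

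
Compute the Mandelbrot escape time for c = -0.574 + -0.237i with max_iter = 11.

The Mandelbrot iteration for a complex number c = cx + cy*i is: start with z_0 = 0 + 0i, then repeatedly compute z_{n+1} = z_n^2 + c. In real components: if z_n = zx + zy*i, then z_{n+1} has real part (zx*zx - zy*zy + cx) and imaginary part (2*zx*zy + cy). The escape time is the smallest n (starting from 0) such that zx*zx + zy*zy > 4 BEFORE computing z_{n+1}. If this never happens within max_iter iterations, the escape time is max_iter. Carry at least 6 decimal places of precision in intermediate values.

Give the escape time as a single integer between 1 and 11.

Answer: 11

Derivation:
z_0 = 0 + 0i, c = -0.5740 + -0.2370i
Iter 1: z = -0.5740 + -0.2370i, |z|^2 = 0.3856
Iter 2: z = -0.3007 + 0.0351i, |z|^2 = 0.0916
Iter 3: z = -0.4848 + -0.2581i, |z|^2 = 0.3017
Iter 4: z = -0.4056 + 0.0133i, |z|^2 = 0.1647
Iter 5: z = -0.4097 + -0.2478i, |z|^2 = 0.2292
Iter 6: z = -0.4675 + -0.0340i, |z|^2 = 0.2197
Iter 7: z = -0.3566 + -0.2052i, |z|^2 = 0.1693
Iter 8: z = -0.4890 + -0.0907i, |z|^2 = 0.2473
Iter 9: z = -0.3431 + -0.1483i, |z|^2 = 0.1397
Iter 10: z = -0.4783 + -0.1352i, |z|^2 = 0.2470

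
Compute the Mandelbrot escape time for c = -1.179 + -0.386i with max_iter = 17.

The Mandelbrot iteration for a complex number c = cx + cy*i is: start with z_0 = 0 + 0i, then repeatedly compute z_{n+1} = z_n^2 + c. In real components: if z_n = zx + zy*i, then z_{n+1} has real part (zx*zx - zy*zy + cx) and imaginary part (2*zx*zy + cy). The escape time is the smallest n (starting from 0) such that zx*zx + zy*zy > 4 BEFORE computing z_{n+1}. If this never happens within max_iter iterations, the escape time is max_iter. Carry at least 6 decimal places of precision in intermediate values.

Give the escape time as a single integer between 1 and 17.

z_0 = 0 + 0i, c = -1.1790 + -0.3860i
Iter 1: z = -1.1790 + -0.3860i, |z|^2 = 1.5390
Iter 2: z = 0.0620 + 0.5242i, |z|^2 = 0.2786
Iter 3: z = -1.4499 + -0.3210i, |z|^2 = 2.2053
Iter 4: z = 0.8203 + 0.5447i, |z|^2 = 0.9696
Iter 5: z = -0.8029 + 0.5076i, |z|^2 = 0.9023
Iter 6: z = -0.7921 + -1.2011i, |z|^2 = 2.0701
Iter 7: z = -1.9943 + 1.5167i, |z|^2 = 6.2778
Escaped at iteration 7

Answer: 7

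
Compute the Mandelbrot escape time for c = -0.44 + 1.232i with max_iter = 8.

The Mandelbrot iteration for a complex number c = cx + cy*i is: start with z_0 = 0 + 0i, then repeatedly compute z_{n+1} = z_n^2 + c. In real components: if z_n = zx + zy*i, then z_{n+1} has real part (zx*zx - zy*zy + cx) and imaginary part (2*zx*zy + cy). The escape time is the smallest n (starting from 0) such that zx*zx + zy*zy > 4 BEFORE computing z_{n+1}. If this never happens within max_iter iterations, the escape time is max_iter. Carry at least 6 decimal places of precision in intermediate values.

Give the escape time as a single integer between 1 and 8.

Answer: 3

Derivation:
z_0 = 0 + 0i, c = -0.4400 + 1.2320i
Iter 1: z = -0.4400 + 1.2320i, |z|^2 = 1.7114
Iter 2: z = -1.7642 + 0.1478i, |z|^2 = 3.1343
Iter 3: z = 2.6506 + 0.7104i, |z|^2 = 7.5304
Escaped at iteration 3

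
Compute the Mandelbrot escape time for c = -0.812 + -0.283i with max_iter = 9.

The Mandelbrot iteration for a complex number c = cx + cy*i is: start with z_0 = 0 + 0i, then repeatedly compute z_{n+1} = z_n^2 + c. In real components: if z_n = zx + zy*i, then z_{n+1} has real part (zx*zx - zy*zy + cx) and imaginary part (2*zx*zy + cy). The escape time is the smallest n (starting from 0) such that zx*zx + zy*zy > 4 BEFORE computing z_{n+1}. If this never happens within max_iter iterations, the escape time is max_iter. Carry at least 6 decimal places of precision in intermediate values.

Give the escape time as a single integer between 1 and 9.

z_0 = 0 + 0i, c = -0.8120 + -0.2830i
Iter 1: z = -0.8120 + -0.2830i, |z|^2 = 0.7394
Iter 2: z = -0.2327 + 0.1766i, |z|^2 = 0.0854
Iter 3: z = -0.7890 + -0.3652i, |z|^2 = 0.7559
Iter 4: z = -0.3228 + 0.2933i, |z|^2 = 0.1902
Iter 5: z = -0.7938 + -0.4724i, |z|^2 = 0.8533
Iter 6: z = -0.4050 + 0.4669i, |z|^2 = 0.3821
Iter 7: z = -0.8660 + -0.6612i, |z|^2 = 1.1872
Iter 8: z = -0.4993 + 0.8623i, |z|^2 = 0.9927

Answer: 9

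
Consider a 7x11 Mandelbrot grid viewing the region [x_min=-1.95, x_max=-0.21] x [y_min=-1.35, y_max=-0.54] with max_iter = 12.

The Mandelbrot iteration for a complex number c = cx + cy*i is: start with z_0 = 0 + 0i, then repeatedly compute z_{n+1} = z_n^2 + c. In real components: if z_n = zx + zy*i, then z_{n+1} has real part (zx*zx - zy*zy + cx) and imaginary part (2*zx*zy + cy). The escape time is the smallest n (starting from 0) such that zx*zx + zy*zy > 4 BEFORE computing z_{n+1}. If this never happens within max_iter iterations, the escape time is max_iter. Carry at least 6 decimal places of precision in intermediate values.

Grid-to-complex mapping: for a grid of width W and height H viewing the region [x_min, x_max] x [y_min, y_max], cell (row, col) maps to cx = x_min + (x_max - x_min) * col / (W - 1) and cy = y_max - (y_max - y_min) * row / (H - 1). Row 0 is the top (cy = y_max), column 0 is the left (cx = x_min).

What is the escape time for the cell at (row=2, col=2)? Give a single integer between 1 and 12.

Answer: 3

Derivation:
z_0 = 0 + 0i, c = -1.3700 + -0.7020i
Iter 1: z = -1.3700 + -0.7020i, |z|^2 = 2.3697
Iter 2: z = 0.0141 + 1.2215i, |z|^2 = 1.4922
Iter 3: z = -2.8618 + -0.6676i, |z|^2 = 8.6356
Escaped at iteration 3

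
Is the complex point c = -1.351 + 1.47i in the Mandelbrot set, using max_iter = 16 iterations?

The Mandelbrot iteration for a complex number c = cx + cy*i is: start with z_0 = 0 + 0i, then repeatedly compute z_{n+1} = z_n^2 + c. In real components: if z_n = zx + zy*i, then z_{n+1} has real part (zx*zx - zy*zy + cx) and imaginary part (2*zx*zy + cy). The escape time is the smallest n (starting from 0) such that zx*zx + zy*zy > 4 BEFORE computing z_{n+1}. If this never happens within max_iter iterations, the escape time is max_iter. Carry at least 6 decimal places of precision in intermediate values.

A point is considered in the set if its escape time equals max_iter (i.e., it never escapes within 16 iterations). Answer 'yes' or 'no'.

Answer: no

Derivation:
z_0 = 0 + 0i, c = -1.3510 + 1.4700i
Iter 1: z = -1.3510 + 1.4700i, |z|^2 = 3.9861
Iter 2: z = -1.6867 + -2.5019i, |z|^2 = 9.1047
Escaped at iteration 2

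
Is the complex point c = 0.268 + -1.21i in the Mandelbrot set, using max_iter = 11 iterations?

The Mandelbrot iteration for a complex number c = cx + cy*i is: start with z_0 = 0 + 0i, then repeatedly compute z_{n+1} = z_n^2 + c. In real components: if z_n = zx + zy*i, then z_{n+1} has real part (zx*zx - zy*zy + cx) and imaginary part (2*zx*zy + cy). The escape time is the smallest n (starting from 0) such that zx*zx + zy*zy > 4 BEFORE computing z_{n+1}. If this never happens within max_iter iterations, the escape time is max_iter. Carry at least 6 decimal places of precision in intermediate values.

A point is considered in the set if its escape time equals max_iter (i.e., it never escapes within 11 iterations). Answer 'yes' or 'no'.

z_0 = 0 + 0i, c = 0.2680 + -1.2100i
Iter 1: z = 0.2680 + -1.2100i, |z|^2 = 1.5359
Iter 2: z = -1.1243 + -1.8586i, |z|^2 = 4.7182
Escaped at iteration 2

Answer: no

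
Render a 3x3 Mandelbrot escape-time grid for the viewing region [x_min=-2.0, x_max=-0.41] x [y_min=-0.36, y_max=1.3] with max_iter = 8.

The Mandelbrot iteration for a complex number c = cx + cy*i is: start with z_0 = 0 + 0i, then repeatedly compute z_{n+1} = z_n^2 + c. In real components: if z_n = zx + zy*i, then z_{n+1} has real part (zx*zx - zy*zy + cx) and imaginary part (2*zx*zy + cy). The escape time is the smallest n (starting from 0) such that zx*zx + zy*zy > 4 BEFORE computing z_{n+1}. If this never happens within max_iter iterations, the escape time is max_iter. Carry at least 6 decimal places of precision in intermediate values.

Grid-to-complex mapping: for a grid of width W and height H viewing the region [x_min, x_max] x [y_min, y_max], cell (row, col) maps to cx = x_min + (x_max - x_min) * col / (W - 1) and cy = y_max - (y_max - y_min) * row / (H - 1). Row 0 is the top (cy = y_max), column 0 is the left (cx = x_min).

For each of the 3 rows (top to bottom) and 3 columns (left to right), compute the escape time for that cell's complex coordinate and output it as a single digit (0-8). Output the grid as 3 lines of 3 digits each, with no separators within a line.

Answer: 123
158
188

Derivation:
(row=0, col=0): c = -2.0000 + 1.3000i → escape time 1
(row=0, col=1): c = -1.2050 + 1.3000i → escape time 2
(row=0, col=2): c = -0.4100 + 1.3000i → escape time 3
(row=1, col=0): c = -2.0000 + 0.4700i → escape time 1
(row=1, col=1): c = -1.2050 + 0.4700i → escape time 5
(row=1, col=2): c = -0.4100 + 0.4700i → escape time 8
(row=2, col=0): c = -2.0000 + -0.3600i → escape time 1
(row=2, col=1): c = -1.2050 + -0.3600i → escape time 8
(row=2, col=2): c = -0.4100 + -0.3600i → escape time 8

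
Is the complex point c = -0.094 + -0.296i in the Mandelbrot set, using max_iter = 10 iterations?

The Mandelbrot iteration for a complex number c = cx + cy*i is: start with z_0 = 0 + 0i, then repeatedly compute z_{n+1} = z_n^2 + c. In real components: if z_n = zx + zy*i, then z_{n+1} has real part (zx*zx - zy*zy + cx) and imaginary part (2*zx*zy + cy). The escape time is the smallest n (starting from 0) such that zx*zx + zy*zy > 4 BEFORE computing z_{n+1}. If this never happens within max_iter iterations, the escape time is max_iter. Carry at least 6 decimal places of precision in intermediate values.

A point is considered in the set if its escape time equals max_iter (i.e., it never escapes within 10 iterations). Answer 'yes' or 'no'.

Answer: yes

Derivation:
z_0 = 0 + 0i, c = -0.0940 + -0.2960i
Iter 1: z = -0.0940 + -0.2960i, |z|^2 = 0.0965
Iter 2: z = -0.1728 + -0.2404i, |z|^2 = 0.0876
Iter 3: z = -0.1219 + -0.2129i, |z|^2 = 0.0602
Iter 4: z = -0.1245 + -0.2441i, |z|^2 = 0.0751
Iter 5: z = -0.1381 + -0.2352i, |z|^2 = 0.0744
Iter 6: z = -0.1303 + -0.2310i, |z|^2 = 0.0703
Iter 7: z = -0.1304 + -0.2358i, |z|^2 = 0.0726
Iter 8: z = -0.1326 + -0.2345i, |z|^2 = 0.0726
Iter 9: z = -0.1314 + -0.2338i, |z|^2 = 0.0719
Did not escape in 10 iterations → in set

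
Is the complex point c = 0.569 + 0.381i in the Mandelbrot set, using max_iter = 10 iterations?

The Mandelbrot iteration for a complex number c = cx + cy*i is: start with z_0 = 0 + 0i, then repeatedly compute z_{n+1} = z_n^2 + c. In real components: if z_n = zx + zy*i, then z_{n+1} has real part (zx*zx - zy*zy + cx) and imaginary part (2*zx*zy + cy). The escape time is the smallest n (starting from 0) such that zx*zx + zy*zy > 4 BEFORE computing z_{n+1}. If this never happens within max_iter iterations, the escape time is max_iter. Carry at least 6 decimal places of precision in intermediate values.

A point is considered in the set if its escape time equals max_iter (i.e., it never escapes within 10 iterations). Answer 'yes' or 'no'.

z_0 = 0 + 0i, c = 0.5690 + 0.3810i
Iter 1: z = 0.5690 + 0.3810i, |z|^2 = 0.4689
Iter 2: z = 0.7476 + 0.8146i, |z|^2 = 1.2224
Iter 3: z = 0.4644 + 1.5990i, |z|^2 = 2.7723
Iter 4: z = -1.7720 + 1.8660i, |z|^2 = 6.6221
Escaped at iteration 4

Answer: no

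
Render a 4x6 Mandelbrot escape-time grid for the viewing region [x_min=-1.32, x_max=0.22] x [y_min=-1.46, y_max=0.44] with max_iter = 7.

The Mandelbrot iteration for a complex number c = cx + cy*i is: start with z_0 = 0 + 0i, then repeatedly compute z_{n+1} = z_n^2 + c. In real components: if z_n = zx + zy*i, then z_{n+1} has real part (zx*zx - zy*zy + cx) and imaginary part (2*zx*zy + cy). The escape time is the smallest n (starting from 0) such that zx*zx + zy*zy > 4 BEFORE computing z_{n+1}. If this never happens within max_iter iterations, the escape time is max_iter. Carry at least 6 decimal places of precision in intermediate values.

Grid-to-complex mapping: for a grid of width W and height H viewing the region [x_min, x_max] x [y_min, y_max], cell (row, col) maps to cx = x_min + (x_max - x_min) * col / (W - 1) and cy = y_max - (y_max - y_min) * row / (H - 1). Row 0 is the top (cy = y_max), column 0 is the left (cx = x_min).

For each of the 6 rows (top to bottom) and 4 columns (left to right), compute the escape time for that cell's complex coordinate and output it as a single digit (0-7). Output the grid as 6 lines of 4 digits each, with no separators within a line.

(row=0, col=0): c = -1.3200 + 0.4400i → escape time 5
(row=0, col=1): c = -0.8067 + 0.4400i → escape time 7
(row=0, col=2): c = -0.2933 + 0.4400i → escape time 7
(row=0, col=3): c = 0.2200 + 0.4400i → escape time 7
(row=1, col=0): c = -1.3200 + 0.0600i → escape time 7
(row=1, col=1): c = -0.8067 + 0.0600i → escape time 7
(row=1, col=2): c = -0.2933 + 0.0600i → escape time 7
(row=1, col=3): c = 0.2200 + 0.0600i → escape time 7
(row=2, col=0): c = -1.3200 + -0.3200i → escape time 6
(row=2, col=1): c = -0.8067 + -0.3200i → escape time 7
(row=2, col=2): c = -0.2933 + -0.3200i → escape time 7
(row=2, col=3): c = 0.2200 + -0.3200i → escape time 7
(row=3, col=0): c = -1.3200 + -0.7000i → escape time 3
(row=3, col=1): c = -0.8067 + -0.7000i → escape time 4
(row=3, col=2): c = -0.2933 + -0.7000i → escape time 7
(row=3, col=3): c = 0.2200 + -0.7000i → escape time 6
(row=4, col=0): c = -1.3200 + -1.0800i → escape time 3
(row=4, col=1): c = -0.8067 + -1.0800i → escape time 3
(row=4, col=2): c = -0.2933 + -1.0800i → escape time 5
(row=4, col=3): c = 0.2200 + -1.0800i → escape time 3
(row=5, col=0): c = -1.3200 + -1.4600i → escape time 2
(row=5, col=1): c = -0.8067 + -1.4600i → escape time 2
(row=5, col=2): c = -0.2933 + -1.4600i → escape time 2
(row=5, col=3): c = 0.2200 + -1.4600i → escape time 2

Answer: 5777
7777
6777
3476
3353
2222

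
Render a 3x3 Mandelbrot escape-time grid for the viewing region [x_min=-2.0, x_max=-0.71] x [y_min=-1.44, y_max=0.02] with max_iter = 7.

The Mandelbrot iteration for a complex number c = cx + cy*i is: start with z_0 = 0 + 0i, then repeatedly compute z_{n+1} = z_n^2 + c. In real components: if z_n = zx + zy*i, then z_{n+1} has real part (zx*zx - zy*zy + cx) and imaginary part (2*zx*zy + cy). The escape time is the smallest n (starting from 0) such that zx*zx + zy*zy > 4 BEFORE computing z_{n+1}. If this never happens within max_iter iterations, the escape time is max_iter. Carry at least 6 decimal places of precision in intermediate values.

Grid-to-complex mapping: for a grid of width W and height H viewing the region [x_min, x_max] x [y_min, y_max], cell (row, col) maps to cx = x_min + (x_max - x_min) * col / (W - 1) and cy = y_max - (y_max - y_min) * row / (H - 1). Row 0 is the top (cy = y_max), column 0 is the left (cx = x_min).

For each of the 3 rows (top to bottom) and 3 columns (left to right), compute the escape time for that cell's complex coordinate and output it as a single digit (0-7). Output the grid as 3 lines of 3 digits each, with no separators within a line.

Answer: 177
135
122

Derivation:
(row=0, col=0): c = -2.0000 + 0.0200i → escape time 1
(row=0, col=1): c = -1.3550 + 0.0200i → escape time 7
(row=0, col=2): c = -0.7100 + 0.0200i → escape time 7
(row=1, col=0): c = -2.0000 + -0.7100i → escape time 1
(row=1, col=1): c = -1.3550 + -0.7100i → escape time 3
(row=1, col=2): c = -0.7100 + -0.7100i → escape time 5
(row=2, col=0): c = -2.0000 + -1.4400i → escape time 1
(row=2, col=1): c = -1.3550 + -1.4400i → escape time 2
(row=2, col=2): c = -0.7100 + -1.4400i → escape time 2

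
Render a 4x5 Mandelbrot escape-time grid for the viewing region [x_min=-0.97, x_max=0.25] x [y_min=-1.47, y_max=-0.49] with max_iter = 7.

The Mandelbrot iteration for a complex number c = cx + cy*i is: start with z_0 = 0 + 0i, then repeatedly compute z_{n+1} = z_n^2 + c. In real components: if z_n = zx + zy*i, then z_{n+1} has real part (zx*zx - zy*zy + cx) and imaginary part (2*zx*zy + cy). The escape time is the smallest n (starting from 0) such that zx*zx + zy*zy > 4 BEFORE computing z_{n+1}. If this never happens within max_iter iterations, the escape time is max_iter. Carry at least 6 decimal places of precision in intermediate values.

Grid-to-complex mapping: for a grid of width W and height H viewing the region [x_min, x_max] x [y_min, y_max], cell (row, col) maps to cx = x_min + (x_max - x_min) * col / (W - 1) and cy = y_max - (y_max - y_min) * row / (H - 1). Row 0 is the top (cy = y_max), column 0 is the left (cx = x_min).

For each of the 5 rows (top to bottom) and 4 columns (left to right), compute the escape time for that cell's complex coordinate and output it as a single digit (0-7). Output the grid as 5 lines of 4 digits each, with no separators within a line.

Answer: 5777
4676
3474
3332
2222

Derivation:
(row=0, col=0): c = -0.9700 + -0.4900i → escape time 5
(row=0, col=1): c = -0.5633 + -0.4900i → escape time 7
(row=0, col=2): c = -0.1567 + -0.4900i → escape time 7
(row=0, col=3): c = 0.2500 + -0.4900i → escape time 7
(row=1, col=0): c = -0.9700 + -0.7350i → escape time 4
(row=1, col=1): c = -0.5633 + -0.7350i → escape time 6
(row=1, col=2): c = -0.1567 + -0.7350i → escape time 7
(row=1, col=3): c = 0.2500 + -0.7350i → escape time 6
(row=2, col=0): c = -0.9700 + -0.9800i → escape time 3
(row=2, col=1): c = -0.5633 + -0.9800i → escape time 4
(row=2, col=2): c = -0.1567 + -0.9800i → escape time 7
(row=2, col=3): c = 0.2500 + -0.9800i → escape time 4
(row=3, col=0): c = -0.9700 + -1.2250i → escape time 3
(row=3, col=1): c = -0.5633 + -1.2250i → escape time 3
(row=3, col=2): c = -0.1567 + -1.2250i → escape time 3
(row=3, col=3): c = 0.2500 + -1.2250i → escape time 2
(row=4, col=0): c = -0.9700 + -1.4700i → escape time 2
(row=4, col=1): c = -0.5633 + -1.4700i → escape time 2
(row=4, col=2): c = -0.1567 + -1.4700i → escape time 2
(row=4, col=3): c = 0.2500 + -1.4700i → escape time 2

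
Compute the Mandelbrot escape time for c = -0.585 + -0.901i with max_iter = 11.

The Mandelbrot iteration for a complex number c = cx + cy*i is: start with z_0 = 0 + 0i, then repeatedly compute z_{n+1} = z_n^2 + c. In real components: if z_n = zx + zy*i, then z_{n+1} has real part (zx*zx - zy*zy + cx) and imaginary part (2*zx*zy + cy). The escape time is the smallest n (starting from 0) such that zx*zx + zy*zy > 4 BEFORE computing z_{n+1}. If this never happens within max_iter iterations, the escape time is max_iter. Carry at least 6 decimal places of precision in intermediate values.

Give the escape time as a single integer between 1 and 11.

Answer: 4

Derivation:
z_0 = 0 + 0i, c = -0.5850 + -0.9010i
Iter 1: z = -0.5850 + -0.9010i, |z|^2 = 1.1540
Iter 2: z = -1.0546 + 0.1532i, |z|^2 = 1.1356
Iter 3: z = 0.5037 + -1.2241i, |z|^2 = 1.7520
Iter 4: z = -1.8296 + -2.1340i, |z|^2 = 7.9017
Escaped at iteration 4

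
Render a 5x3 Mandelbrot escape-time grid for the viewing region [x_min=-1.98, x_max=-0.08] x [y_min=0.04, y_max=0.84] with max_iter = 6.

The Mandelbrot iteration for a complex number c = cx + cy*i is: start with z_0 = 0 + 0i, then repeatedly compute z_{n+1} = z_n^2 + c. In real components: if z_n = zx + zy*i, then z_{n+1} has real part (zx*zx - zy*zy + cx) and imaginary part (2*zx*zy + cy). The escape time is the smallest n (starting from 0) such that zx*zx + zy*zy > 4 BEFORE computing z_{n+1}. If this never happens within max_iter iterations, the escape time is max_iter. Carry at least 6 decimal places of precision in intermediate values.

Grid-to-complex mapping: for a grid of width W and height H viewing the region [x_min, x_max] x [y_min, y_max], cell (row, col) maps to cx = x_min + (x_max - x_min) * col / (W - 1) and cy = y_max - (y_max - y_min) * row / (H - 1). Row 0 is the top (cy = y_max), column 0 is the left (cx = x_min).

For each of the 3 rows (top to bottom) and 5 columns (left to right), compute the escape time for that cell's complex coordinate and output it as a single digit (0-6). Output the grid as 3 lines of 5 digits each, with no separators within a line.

(row=0, col=0): c = -1.9800 + 0.8400i → escape time 1
(row=0, col=1): c = -1.5050 + 0.8400i → escape time 3
(row=0, col=2): c = -1.0300 + 0.8400i → escape time 3
(row=0, col=3): c = -0.5550 + 0.8400i → escape time 4
(row=0, col=4): c = -0.0800 + 0.8400i → escape time 6
(row=1, col=0): c = -1.9800 + 0.4400i → escape time 1
(row=1, col=1): c = -1.5050 + 0.4400i → escape time 3
(row=1, col=2): c = -1.0300 + 0.4400i → escape time 5
(row=1, col=3): c = -0.5550 + 0.4400i → escape time 6
(row=1, col=4): c = -0.0800 + 0.4400i → escape time 6
(row=2, col=0): c = -1.9800 + 0.0400i → escape time 5
(row=2, col=1): c = -1.5050 + 0.0400i → escape time 6
(row=2, col=2): c = -1.0300 + 0.0400i → escape time 6
(row=2, col=3): c = -0.5550 + 0.0400i → escape time 6
(row=2, col=4): c = -0.0800 + 0.0400i → escape time 6

Answer: 13346
13566
56666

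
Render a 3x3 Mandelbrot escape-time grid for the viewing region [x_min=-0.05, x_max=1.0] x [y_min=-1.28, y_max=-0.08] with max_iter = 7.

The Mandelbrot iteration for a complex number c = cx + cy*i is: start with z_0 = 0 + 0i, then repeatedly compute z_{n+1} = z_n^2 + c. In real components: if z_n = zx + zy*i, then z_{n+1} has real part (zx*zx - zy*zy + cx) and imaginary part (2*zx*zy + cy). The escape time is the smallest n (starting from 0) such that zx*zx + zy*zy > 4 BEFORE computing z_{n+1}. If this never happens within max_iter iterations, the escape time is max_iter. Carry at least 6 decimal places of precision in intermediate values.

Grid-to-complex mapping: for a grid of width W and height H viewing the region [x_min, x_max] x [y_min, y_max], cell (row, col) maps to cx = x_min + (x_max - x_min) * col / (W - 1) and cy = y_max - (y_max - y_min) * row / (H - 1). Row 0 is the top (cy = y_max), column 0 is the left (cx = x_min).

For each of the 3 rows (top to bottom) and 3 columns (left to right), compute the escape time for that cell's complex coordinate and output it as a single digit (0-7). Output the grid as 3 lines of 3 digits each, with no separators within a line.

(row=0, col=0): c = -0.0500 + -0.0800i → escape time 7
(row=0, col=1): c = 0.4750 + -0.0800i → escape time 5
(row=0, col=2): c = 1.0000 + -0.0800i → escape time 2
(row=1, col=0): c = -0.0500 + -0.6800i → escape time 7
(row=1, col=1): c = 0.4750 + -0.6800i → escape time 4
(row=1, col=2): c = 1.0000 + -0.6800i → escape time 2
(row=2, col=0): c = -0.0500 + -1.2800i → escape time 2
(row=2, col=1): c = 0.4750 + -1.2800i → escape time 2
(row=2, col=2): c = 1.0000 + -1.2800i → escape time 2

Answer: 752
742
222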